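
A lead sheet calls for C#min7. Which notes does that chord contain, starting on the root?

C#min7 is a minor seventh built on C#.
Root: C#
Minor 3rd (3rd): E
Perfect 5th (5th): G#
Minor 7th (7th): B

C#, E, G#, B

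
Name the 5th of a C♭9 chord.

Root of C♭9 = Cb. The 5th is a perfect 5th: Cb up a perfect 5th → Gb.

Gb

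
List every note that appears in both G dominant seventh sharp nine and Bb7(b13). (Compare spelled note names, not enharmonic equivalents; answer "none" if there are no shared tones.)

G dominant seventh sharp nine: G B D F A#
Bb7(b13): Bb D F Ab Gb
Common to both → D, F.

D F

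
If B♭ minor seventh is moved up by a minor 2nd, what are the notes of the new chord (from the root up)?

Cb  Ebb  Gb  Bbb

Bb up a minor 2nd → Cb. New chord: Cb minor seventh.
Cb — root
Ebb — minor 3rd
Gb — perfect 5th
Bbb — minor 7th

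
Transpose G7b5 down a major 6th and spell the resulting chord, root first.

Transposed root: G → Bb (major 6th down). So we spell Bb dominant seventh flat five:
root → Bb
3rd (major 3rd) → D
5th (diminished 5th) → Fb
7th (minor 7th) → Ab

Bb D Fb Ab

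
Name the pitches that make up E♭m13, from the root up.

E♭m13: minor thirteenth on Eb.
Root: Eb
Minor 3rd (3rd): Gb
Perfect 5th (5th): Bb
Minor 7th (7th): Db
Major 9th (9th): F
Perfect 11th (11th): Ab
Major 13th (13th): C

Eb Gb Bb Db F Ab C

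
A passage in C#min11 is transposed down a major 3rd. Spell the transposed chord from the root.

C♯ down a major 3rd → A. New chord: A minor eleventh.
- root: A
- minor 3rd: C
- perfect 5th: E
- minor 7th: G
- major 9th: B
- perfect 11th: D

A, C, E, G, B, D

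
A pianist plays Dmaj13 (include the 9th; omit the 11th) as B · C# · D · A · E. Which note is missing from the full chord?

F#

The full Dmaj13 chord is D, F#, A, C#, E, B.
Comparing with the voicing, the major 3rd (3rd) — F# — is absent.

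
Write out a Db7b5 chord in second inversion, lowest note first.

Db7b5 = Db–F–Abb–Cb; second inversion → fifth (Abb) lowest.

Abb – Cb – Db – F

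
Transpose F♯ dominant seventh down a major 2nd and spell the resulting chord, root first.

E  G♯  B  D

A major 2nd down from F♯ is E, so the new chord is E dominant seventh.
Root: E
Major 3rd (3rd): G♯
Perfect 5th (5th): B
Minor 7th (7th): D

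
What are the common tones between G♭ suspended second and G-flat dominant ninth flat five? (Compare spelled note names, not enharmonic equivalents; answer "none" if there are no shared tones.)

Gb, Ab

G♭ suspended second: Gb Ab Db
G-flat dominant ninth flat five: Gb Bb Dbb Fb Ab
Common to both → Gb, Ab.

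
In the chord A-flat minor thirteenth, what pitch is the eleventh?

D♭

A-flat minor thirteenth is built on A♭; its 11th is a perfect 11th above the root.
A fourth above A uses the letter D, and the perfect 11th above A♭ is D♭.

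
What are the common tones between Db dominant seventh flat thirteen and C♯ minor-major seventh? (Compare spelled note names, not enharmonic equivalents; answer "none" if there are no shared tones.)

none

Db dominant seventh flat thirteen = D-flat, F, A-flat, C-flat, B-double-flat.
C♯ minor-major seventh = C-sharp, E, G-sharp, B-sharp.
Shared: none.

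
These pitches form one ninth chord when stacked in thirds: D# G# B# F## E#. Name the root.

Arranged so that each adjacent pair is a third by letter name: E# – G# – B# – D# – F##.
The bottom of that stack, E#, is the root (this is E# minor ninth).

E#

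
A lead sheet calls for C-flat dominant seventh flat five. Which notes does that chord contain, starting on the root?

C-flat – E-flat – G-double-flat – B-double-flat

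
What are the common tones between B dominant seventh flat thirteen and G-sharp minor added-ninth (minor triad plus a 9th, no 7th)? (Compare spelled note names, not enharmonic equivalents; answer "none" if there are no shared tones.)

B dominant seventh flat thirteen = B, D-sharp, F-sharp, A, G.
G-sharp minor added-ninth = G-sharp, B, D-sharp, A-sharp.
Shared: B, D-sharp.

B D-sharp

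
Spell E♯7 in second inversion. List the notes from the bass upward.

B# D# E# G##

In root position, E♯7 is E#–G##–B#–D#.
Second inversion puts the fifth (B#) in the bass.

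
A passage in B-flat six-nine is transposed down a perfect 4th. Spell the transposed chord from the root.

F A C D G

A perfect 4th down from Bb is F, so the new chord is F six-nine.
root → F
3rd (major 3rd) → A
5th (perfect 5th) → C
6th (major 6th) → D
9th (major 9th) → G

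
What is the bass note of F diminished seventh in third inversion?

F diminished seventh = F–A-flat–C-flat–E-double-flat. Third inversion → seventh in the bass = E-double-flat.

E-double-flat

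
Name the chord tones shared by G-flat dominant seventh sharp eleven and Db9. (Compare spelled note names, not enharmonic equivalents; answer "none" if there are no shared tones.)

G-flat dominant seventh sharp eleven = Gb, Bb, Db, Fb, C.
Db9 = Db, F, Ab, Cb, Eb.
Shared: Db.

Db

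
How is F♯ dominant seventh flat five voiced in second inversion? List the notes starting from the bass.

C, E, F-sharp, A-sharp

F♯ dominant seventh flat five = F-sharp–A-sharp–C–E; second inversion → fifth (C) lowest.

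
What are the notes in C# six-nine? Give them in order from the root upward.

C♯ – E♯ – G♯ – A♯ – D♯

C# six-nine is a six-nine built on C♯.
root → C♯
3rd (major 3rd) → E♯
5th (perfect 5th) → G♯
6th (major 6th) → A♯
9th (major 9th) → D♯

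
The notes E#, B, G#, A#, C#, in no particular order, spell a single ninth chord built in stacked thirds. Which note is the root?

Stacking in thirds gives A# – C# – E# – G# – B, so A# is the root — A# minor seventh flat nine.

A#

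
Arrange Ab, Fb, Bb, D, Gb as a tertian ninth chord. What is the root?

Arranged so that each adjacent pair is a third by letter name: Gb – Bb – D – Fb – Ab.
The bottom of that stack, Gb, is the root (this is Gb dominant ninth sharp five).

Gb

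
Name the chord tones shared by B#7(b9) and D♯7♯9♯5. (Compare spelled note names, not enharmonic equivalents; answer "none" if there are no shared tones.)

F## – C#

B#7(b9) = B#, D##, F##, A#, C#.
D♯7♯9♯5 = D#, F##, A##, C#, E##.
Shared: F##, C#.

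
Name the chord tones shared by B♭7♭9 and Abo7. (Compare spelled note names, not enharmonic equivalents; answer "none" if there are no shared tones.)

A♭, C♭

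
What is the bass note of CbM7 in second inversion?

Gb

CbM7 = Cb–Eb–Gb–Bb. Second inversion → fifth in the bass = Gb.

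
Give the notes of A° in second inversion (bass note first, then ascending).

A° = A–C–Eb; second inversion → fifth (Eb) lowest.

Eb  A  C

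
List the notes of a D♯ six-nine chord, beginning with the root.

D-sharp, F-double-sharp, A-sharp, B-sharp, E-sharp

Root D-sharp, quality six-nine:
root → D-sharp
3rd (major 3rd) → F-double-sharp
5th (perfect 5th) → A-sharp
6th (major 6th) → B-sharp
9th (major 9th) → E-sharp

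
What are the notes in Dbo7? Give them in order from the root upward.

Root Db, quality diminished seventh:
- root: Db
- minor 3rd: Fb
- diminished 5th: Abb
- diminished 7th: Cbb

Db  Fb  Abb  Cbb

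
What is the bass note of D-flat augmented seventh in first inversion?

F

D-flat augmented seventh = D-flat–F–A–C-flat. First inversion → third in the bass = F.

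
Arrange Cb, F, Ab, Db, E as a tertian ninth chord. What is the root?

Db

Arranged so that each adjacent pair is a third by letter name: Db – F – Ab – Cb – E.
The bottom of that stack, Db, is the root (this is Db dominant seventh sharp nine).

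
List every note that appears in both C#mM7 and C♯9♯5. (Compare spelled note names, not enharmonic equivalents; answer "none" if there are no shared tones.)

C#mM7 = C♯, E, G♯, B♯.
C♯9♯5 = C♯, E♯, G𝄪, B, D♯.
Shared: C♯.

C♯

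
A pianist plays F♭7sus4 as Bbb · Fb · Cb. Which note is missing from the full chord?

The full F♭7sus4 chord is Fb, Bbb, Cb, Ebb.
Comparing with the voicing, the minor 7th (7th) — Ebb — is absent.

Ebb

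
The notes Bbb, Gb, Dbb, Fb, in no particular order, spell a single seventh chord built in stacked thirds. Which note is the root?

Arranged so that each adjacent pair is a third by letter name: Gb – Bbb – Dbb – Fb.
The bottom of that stack, Gb, is the root (this is Gb half-diminished seventh).

Gb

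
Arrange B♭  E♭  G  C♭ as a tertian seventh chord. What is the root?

C♭

Arranged so that each adjacent pair is a third by letter name: C♭ – E♭ – G – B♭.
The bottom of that stack, C♭, is the root (this is C♭ augmented major seventh).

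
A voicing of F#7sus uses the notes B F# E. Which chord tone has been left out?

C#

The full F#7sus chord is F#, B, C#, E.
Comparing with the voicing, the perfect 5th (5th) — C# — is absent.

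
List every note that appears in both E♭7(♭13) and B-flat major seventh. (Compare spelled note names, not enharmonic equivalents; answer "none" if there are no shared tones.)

E♭7(♭13): E♭ G B♭ D♭ C♭
B-flat major seventh: B♭ D F A
Common to both → B♭.

B♭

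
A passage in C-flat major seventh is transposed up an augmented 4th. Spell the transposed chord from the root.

An augmented 4th up from C-flat is F, so the new chord is F major seventh.
- root: F
- major 3rd: A
- perfect 5th: C
- major 7th: E

F, A, C, E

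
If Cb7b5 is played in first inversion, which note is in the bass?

Cb7b5 in root position is Cb–Eb–Gbb–Bbb.
First inversion places the third in the bass, which is Eb.

Eb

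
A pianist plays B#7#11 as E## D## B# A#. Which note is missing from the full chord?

B#7#11 = B#, D##, F##, A#, E##. The voicing lacks the 5th (perfect 5th), F##.

F##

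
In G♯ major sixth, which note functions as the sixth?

E-sharp

Root of G♯ major sixth = G-sharp. The 6th is a major 6th: G-sharp up a major 6th → E-sharp.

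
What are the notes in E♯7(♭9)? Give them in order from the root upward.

Root E#, quality dominant seventh flat nine:
root → E#
3rd (major 3rd) → G##
5th (perfect 5th) → B#
7th (minor 7th) → D#
9th (minor 9th) → F#

E# – G## – B# – D# – F#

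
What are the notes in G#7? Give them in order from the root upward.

Root G#, quality dominant seventh:
G# — root
B# — major 3rd
D# — perfect 5th
F# — minor 7th

G#, B#, D#, F#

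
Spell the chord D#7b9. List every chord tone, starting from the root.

D#  F##  A#  C#  E

Root D#, quality dominant seventh flat nine:
- root: D#
- major 3rd: F##
- perfect 5th: A#
- minor 7th: C#
- minor 9th: E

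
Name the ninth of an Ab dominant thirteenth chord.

B♭

Root of Ab dominant thirteenth = A♭. The 9th is a major 9th: A♭ up a major 9th → B♭.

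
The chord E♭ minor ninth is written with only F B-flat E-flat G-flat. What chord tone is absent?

D-flat

E♭ minor ninth = E-flat, G-flat, B-flat, D-flat, F. The voicing lacks the 7th (minor 7th), D-flat.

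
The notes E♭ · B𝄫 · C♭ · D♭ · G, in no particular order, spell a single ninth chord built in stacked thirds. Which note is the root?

Arranged so that each adjacent pair is a third by letter name: C♭ – E♭ – G – B𝄫 – D♭.
The bottom of that stack, C♭, is the root (this is C♭ dominant ninth sharp five).

C♭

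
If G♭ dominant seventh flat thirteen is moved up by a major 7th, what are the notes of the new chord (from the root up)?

A major 7th up from G-flat is F, so the new chord is F dominant seventh flat thirteen.
root → F
3rd (major 3rd) → A
5th (perfect 5th) → C
7th (minor 7th) → E-flat
13th (minor 13th) → D-flat

F  A  C  E-flat  D-flat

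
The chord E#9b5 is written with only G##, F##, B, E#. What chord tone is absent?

E#9b5 = E#, G##, B, D#, F##. The voicing lacks the 7th (minor 7th), D#.

D#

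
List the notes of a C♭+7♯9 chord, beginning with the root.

C♭, E♭, G, B𝄫, D

Root C♭, quality dominant seventh sharp nine sharp five:
root → C♭
3rd (major 3rd) → E♭
5th (augmented 5th) → G
7th (minor 7th) → B𝄫
9th (augmented 9th) → D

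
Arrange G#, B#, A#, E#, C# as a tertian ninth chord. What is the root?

A#

Stacking in thirds gives A# – C# – E# – G# – B#, so A# is the root — A# minor ninth.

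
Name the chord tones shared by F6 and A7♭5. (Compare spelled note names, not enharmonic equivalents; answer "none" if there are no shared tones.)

A

F6: F A C D
A7♭5: A C# Eb G
Common to both → A.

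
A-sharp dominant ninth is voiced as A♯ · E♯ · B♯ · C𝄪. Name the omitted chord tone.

G♯

The full A-sharp dominant ninth chord is A♯, C𝄪, E♯, G♯, B♯.
Comparing with the voicing, the minor 7th (7th) — G♯ — is absent.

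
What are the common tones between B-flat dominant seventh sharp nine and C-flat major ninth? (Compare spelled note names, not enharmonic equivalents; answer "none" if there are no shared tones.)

B-flat dominant seventh sharp nine = Bb, D, F, Ab, C#.
C-flat major ninth = Cb, Eb, Gb, Bb, Db.
Shared: Bb.

Bb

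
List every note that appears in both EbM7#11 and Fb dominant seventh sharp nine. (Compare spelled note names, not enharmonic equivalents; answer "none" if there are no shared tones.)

EbM7#11 = Eb, G, Bb, D, A.
Fb dominant seventh sharp nine = Fb, Ab, Cb, Ebb, G.
Shared: G.

G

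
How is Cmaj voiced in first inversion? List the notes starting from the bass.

E G C

Cmaj = C–E–G; first inversion → third (E) lowest.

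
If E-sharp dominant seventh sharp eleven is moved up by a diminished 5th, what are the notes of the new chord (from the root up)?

Transposed root: E-sharp → B (diminished 5th up). So we spell B dominant seventh sharp eleven:
root → B
3rd (major 3rd) → D-sharp
5th (perfect 5th) → F-sharp
7th (minor 7th) → A
11th (augmented 11th) → E-sharp

B, D-sharp, F-sharp, A, E-sharp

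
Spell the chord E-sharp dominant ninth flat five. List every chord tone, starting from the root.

E# – G## – B – D# – F##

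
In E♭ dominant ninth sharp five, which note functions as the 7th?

Db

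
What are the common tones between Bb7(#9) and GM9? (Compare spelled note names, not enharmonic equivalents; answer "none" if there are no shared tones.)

Bb7(#9): Bb D F Ab C#
GM9: G B D F# A
Common to both → D.

D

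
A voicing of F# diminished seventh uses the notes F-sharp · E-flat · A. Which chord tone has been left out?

C

F# diminished seventh = F-sharp, A, C, E-flat. The voicing lacks the 5th (diminished 5th), C.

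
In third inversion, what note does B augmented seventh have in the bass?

B augmented seventh = B–D#–F##–A. Third inversion → seventh in the bass = A.

A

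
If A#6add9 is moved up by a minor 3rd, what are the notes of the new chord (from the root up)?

C#, E#, G#, A#, D#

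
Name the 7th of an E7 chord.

Root of E7 = E. The 7th is a minor 7th: E up a minor 7th → D.

D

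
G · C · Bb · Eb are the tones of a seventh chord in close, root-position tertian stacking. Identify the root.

Arranged so that each adjacent pair is a third by letter name: C – Eb – G – Bb.
The bottom of that stack, C, is the root (this is C minor seventh).

C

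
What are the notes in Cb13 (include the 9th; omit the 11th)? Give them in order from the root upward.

C♭ E♭ G♭ B𝄫 D♭ A♭

Cb13 is a dominant thirteenth built on C♭.
Root: C♭
Major 3rd (3rd): E♭
Perfect 5th (5th): G♭
Minor 7th (7th): B𝄫
Major 9th (9th): D♭
Major 13th (13th): A♭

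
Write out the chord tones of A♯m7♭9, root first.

A♯m7♭9: minor seventh flat nine on A#.
Root: A#
Minor 3rd (3rd): C#
Perfect 5th (5th): E#
Minor 7th (7th): G#
Minor 9th (9th): B

A# C# E# G# B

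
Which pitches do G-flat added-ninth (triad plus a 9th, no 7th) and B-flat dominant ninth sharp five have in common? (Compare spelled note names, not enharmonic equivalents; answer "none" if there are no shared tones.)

B-flat A-flat

G-flat added-ninth = G-flat, B-flat, D-flat, A-flat.
B-flat dominant ninth sharp five = B-flat, D, F-sharp, A-flat, C.
Shared: B-flat, A-flat.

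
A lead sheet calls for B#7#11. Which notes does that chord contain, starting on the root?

Root B#, quality dominant seventh sharp eleven:
- root: B#
- major 3rd: D##
- perfect 5th: F##
- minor 7th: A#
- augmented 11th: E##

B# – D## – F## – A# – E##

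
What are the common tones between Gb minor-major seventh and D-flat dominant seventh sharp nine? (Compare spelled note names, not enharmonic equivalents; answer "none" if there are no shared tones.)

Gb minor-major seventh: G-flat B-double-flat D-flat F
D-flat dominant seventh sharp nine: D-flat F A-flat C-flat E
Common to both → D-flat, F.

D-flat – F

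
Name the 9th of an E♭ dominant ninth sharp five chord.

F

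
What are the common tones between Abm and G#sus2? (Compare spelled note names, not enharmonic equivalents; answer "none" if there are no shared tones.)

none

Abm: Ab Cb Eb
G#sus2: G# A# D#
Common to both → none.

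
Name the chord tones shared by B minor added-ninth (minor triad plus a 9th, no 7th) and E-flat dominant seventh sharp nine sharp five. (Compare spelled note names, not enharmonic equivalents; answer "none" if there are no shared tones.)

B, F♯

B minor added-ninth: B D F♯ C♯
E-flat dominant seventh sharp nine sharp five: E♭ G B D♭ F♯
Common to both → B, F♯.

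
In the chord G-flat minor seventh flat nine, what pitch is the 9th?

Abb

Root of G-flat minor seventh flat nine = Gb. The 9th is a minor 9th: Gb up a minor 9th → Abb.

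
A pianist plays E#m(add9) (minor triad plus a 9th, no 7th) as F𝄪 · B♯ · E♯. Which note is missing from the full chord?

E#m(add9) = E♯, G♯, B♯, F𝄪. The voicing lacks the 3rd (minor 3rd), G♯.

G♯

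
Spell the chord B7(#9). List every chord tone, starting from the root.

B7(#9) is a dominant seventh sharp nine built on B.
root → B
3rd (major 3rd) → D♯
5th (perfect 5th) → F♯
7th (minor 7th) → A
9th (augmented 9th) → C𝄪

B, D♯, F♯, A, C𝄪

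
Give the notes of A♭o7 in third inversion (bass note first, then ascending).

Gbb, Ab, Cb, Ebb

In root position, A♭o7 is Ab–Cb–Ebb–Gbb.
Third inversion puts the seventh (Gbb) in the bass.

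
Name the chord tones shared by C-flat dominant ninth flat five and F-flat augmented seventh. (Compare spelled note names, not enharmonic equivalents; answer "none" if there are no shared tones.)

none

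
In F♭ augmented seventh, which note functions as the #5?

C

F♭ augmented seventh is built on Fb; its 5th is an augmented 5th above the root.
A fifth above F uses the letter C, and the augmented 5th above Fb is C.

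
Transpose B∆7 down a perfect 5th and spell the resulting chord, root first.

A perfect 5th down from B is E, so the new chord is E major seventh.
root → E
3rd (major 3rd) → G#
5th (perfect 5th) → B
7th (major 7th) → D#

E, G#, B, D#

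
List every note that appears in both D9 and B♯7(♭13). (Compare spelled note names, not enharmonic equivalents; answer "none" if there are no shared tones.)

D9: D F# A C E
B♯7(♭13): B# D## F## A# G#
Common to both → none.

none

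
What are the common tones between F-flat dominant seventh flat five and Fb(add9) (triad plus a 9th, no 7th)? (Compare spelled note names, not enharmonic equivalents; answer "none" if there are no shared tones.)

F♭ A♭

F-flat dominant seventh flat five: F♭ A♭ C𝄫 E𝄫
Fb(add9): F♭ A♭ C♭ G♭
Common to both → F♭, A♭.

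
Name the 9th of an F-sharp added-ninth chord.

G#

Root of F-sharp added-ninth = F#. The 9th is a major 9th: F# up a major 9th → G#.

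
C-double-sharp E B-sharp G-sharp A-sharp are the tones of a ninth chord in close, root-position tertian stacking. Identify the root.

Stacking in thirds gives A-sharp – C-double-sharp – E – G-sharp – B-sharp, so A-sharp is the root — A-sharp dominant ninth flat five.

A-sharp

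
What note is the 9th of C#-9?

D♯

Root of C#-9 = C♯. The 9th is a major 9th: C♯ up a major 9th → D♯.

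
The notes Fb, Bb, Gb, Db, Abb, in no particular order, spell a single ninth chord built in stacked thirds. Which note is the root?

Arranged so that each adjacent pair is a third by letter name: Gb – Bb – Db – Fb – Abb.
The bottom of that stack, Gb, is the root (this is Gb dominant seventh flat nine).

Gb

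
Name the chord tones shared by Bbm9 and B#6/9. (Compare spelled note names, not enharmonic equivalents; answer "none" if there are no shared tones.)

none

Bbm9: B♭ D♭ F A♭ C
B#6/9: B♯ D𝄪 F𝄪 G𝄪 C𝄪
Common to both → none.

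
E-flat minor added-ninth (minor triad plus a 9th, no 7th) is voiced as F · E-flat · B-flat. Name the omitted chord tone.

G-flat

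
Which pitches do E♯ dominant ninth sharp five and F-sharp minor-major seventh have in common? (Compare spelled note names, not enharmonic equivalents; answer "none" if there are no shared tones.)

E♯ dominant ninth sharp five: E-sharp G-double-sharp B-double-sharp D-sharp F-double-sharp
F-sharp minor-major seventh: F-sharp A C-sharp E-sharp
Common to both → E-sharp.

E-sharp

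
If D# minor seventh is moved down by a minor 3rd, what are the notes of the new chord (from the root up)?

Transposed root: D-sharp → B-sharp (minor 3rd down). So we spell B-sharp minor seventh:
- root: B-sharp
- minor 3rd: D-sharp
- perfect 5th: F-double-sharp
- minor 7th: A-sharp

B-sharp – D-sharp – F-double-sharp – A-sharp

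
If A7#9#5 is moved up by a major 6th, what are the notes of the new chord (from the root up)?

Transposed root: A → F♯ (major 6th up). So we spell F♯ dominant seventh sharp nine sharp five:
- root: F♯
- major 3rd: A♯
- augmented 5th: C𝄪
- minor 7th: E
- augmented 9th: G𝄪

F♯ A♯ C𝄪 E G𝄪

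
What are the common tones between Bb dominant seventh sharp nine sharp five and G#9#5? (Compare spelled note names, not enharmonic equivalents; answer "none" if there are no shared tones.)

F#

Bb dominant seventh sharp nine sharp five = Bb, D, F#, Ab, C#.
G#9#5 = G#, B#, D##, F#, A#.
Shared: F#.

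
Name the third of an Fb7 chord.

Ab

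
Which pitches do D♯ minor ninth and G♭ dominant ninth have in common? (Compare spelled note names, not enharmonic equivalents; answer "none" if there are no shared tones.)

D♯ minor ninth: D-sharp F-sharp A-sharp C-sharp E-sharp
G♭ dominant ninth: G-flat B-flat D-flat F-flat A-flat
Common to both → none.

none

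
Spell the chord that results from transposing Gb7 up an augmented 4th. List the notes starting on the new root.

C E G Bb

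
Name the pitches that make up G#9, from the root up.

G♯ B♯ D♯ F♯ A♯

Root G♯, quality dominant ninth:
root → G♯
3rd (major 3rd) → B♯
5th (perfect 5th) → D♯
7th (minor 7th) → F♯
9th (major 9th) → A♯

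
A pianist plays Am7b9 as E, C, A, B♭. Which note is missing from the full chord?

G

Am7b9 = A, C, E, G, B♭. The voicing lacks the 7th (minor 7th), G.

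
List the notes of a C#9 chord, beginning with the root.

C# E# G# B D#

Root C#, quality dominant ninth:
C# — root
E# — major 3rd
G# — perfect 5th
B — minor 7th
D# — major 9th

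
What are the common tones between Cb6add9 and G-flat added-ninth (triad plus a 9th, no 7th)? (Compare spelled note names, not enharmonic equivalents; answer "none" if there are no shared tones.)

Gb Ab Db

Cb6add9: Cb Eb Gb Ab Db
G-flat added-ninth: Gb Bb Db Ab
Common to both → Gb, Ab, Db.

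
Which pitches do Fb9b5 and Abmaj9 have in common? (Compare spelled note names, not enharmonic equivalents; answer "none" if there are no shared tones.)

A♭

Fb9b5: F♭ A♭ C𝄫 E𝄫 G♭
Abmaj9: A♭ C E♭ G B♭
Common to both → A♭.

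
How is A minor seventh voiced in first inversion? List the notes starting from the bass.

In root position, A minor seventh is A–C–E–G.
First inversion puts the third (C) in the bass.

C  E  G  A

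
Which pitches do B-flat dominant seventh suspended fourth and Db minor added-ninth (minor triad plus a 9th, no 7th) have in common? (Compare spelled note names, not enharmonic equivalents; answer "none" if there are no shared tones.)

E-flat, A-flat

B-flat dominant seventh suspended fourth: B-flat E-flat F A-flat
Db minor added-ninth: D-flat F-flat A-flat E-flat
Common to both → E-flat, A-flat.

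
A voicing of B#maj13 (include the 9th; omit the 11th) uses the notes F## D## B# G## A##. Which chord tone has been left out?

The full B#maj13 chord is B#, D##, F##, A##, C##, G##.
Comparing with the voicing, the major 9th (9th) — C## — is absent.

C##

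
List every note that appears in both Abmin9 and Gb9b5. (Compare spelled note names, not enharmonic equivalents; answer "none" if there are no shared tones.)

Ab Gb Bb

Abmin9: Ab Cb Eb Gb Bb
Gb9b5: Gb Bb Dbb Fb Ab
Common to both → Ab, Gb, Bb.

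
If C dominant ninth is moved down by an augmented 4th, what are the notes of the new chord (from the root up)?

G-flat, B-flat, D-flat, F-flat, A-flat

C down an augmented 4th → G-flat. New chord: G-flat dominant ninth.
G-flat — root
B-flat — major 3rd
D-flat — perfect 5th
F-flat — minor 7th
A-flat — major 9th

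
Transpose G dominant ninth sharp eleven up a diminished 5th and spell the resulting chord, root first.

D-flat – F – A-flat – C-flat – E-flat – G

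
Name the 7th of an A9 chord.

G

A9 is built on A; its 7th is a minor 7th above the root.
A seventh above A uses the letter G, and the minor 7th above A is G.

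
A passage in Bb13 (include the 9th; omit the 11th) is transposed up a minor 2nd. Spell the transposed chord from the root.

Cb Eb Gb Bbb Db Ab

Bb up a minor 2nd → Cb. New chord: Cb dominant thirteenth.
Cb — root
Eb — major 3rd
Gb — perfect 5th
Bbb — minor 7th
Db — major 9th
Ab — major 13th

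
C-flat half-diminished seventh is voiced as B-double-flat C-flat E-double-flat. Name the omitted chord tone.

C-flat half-diminished seventh = C-flat, E-double-flat, G-double-flat, B-double-flat. The voicing lacks the 5th (diminished 5th), G-double-flat.

G-double-flat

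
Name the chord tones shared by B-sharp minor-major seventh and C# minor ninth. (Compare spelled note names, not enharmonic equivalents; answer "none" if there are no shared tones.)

B-sharp minor-major seventh: B-sharp D-sharp F-double-sharp A-double-sharp
C# minor ninth: C-sharp E G-sharp B D-sharp
Common to both → D-sharp.

D-sharp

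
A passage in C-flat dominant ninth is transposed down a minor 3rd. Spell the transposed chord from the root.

Cb down a minor 3rd → Ab. New chord: Ab dominant ninth.
root → Ab
3rd (major 3rd) → C
5th (perfect 5th) → Eb
7th (minor 7th) → Gb
9th (major 9th) → Bb

Ab  C  Eb  Gb  Bb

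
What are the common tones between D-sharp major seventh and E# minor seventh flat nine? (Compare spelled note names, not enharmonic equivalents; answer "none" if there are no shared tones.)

D-sharp major seventh = D-sharp, F-double-sharp, A-sharp, C-double-sharp.
E# minor seventh flat nine = E-sharp, G-sharp, B-sharp, D-sharp, F-sharp.
Shared: D-sharp.

D-sharp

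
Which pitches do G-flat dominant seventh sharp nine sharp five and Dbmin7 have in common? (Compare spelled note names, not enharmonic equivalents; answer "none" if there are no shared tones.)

Fb

G-flat dominant seventh sharp nine sharp five: Gb Bb D Fb A
Dbmin7: Db Fb Ab Cb
Common to both → Fb.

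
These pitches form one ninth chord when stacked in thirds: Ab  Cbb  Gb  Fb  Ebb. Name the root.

Arranged so that each adjacent pair is a third by letter name: Fb – Ab – Cbb – Ebb – Gb.
The bottom of that stack, Fb, is the root (this is Fb dominant ninth flat five).

Fb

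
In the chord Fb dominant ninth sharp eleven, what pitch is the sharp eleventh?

Bb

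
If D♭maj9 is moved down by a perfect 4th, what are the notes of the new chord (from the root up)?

Ab – C – Eb – G – Bb

Db down a perfect 4th → Ab. New chord: Ab major ninth.
Root: Ab
Major 3rd (3rd): C
Perfect 5th (5th): Eb
Major 7th (7th): G
Major 9th (9th): Bb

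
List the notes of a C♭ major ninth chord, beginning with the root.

C♭ major ninth is a major ninth built on Cb.
Cb — root
Eb — major 3rd
Gb — perfect 5th
Bb — major 7th
Db — major 9th

Cb – Eb – Gb – Bb – Db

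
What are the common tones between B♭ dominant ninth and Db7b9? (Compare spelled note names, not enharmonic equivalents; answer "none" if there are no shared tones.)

F – A♭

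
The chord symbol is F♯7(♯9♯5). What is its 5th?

C##

Root of F♯7(♯9♯5) = F#. The 5th is an augmented 5th: F# up an augmented 5th → C##.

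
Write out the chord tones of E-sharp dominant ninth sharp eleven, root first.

E# – G## – B# – D# – F## – A##

Root E#, quality dominant ninth sharp eleven:
E# — root
G## — major 3rd
B# — perfect 5th
D# — minor 7th
F## — major 9th
A## — augmented 11th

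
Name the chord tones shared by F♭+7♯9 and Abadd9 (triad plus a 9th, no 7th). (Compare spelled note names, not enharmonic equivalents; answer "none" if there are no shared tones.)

Ab C

F♭+7♯9 = Fb, Ab, C, Ebb, G.
Abadd9 = Ab, C, Eb, Bb.
Shared: Ab, C.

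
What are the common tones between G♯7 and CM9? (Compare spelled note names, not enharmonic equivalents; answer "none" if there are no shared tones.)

none

G♯7: G# B# D# F#
CM9: C E G B D
Common to both → none.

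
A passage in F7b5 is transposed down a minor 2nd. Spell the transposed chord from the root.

E G# Bb D

Transposed root: F → E (minor 2nd down). So we spell E dominant seventh flat five:
root → E
3rd (major 3rd) → G#
5th (diminished 5th) → Bb
7th (minor 7th) → D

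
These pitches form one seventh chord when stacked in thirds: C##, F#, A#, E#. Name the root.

F#

Stacking in thirds gives F# – A# – C## – E#, so F# is the root — F# augmented major seventh.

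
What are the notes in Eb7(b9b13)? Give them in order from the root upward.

Eb7(b9b13) is a dominant seventh flat nine flat thirteen built on E♭.
Root: E♭
Major 3rd (3rd): G
Perfect 5th (5th): B♭
Minor 7th (7th): D♭
Minor 9th (9th): F♭
Minor 13th (13th): C♭

E♭, G, B♭, D♭, F♭, C♭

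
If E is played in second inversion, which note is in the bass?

B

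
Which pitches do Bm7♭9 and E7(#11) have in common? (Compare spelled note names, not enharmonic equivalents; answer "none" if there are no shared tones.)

Bm7♭9 = B, D, F#, A, C.
E7(#11) = E, G#, B, D, A#.
Shared: B, D.

B  D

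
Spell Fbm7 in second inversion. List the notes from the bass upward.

Cb, Ebb, Fb, Abb

In root position, Fbm7 is Fb–Abb–Cb–Ebb.
Second inversion puts the fifth (Cb) in the bass.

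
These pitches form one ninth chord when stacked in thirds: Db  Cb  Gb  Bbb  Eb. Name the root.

Cb

Stacking in thirds gives Cb – Eb – Gb – Bbb – Db, so Cb is the root — Cb dominant ninth.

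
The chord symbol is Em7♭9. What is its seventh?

Root of Em7♭9 = E. The 7th is a minor 7th: E up a minor 7th → D.

D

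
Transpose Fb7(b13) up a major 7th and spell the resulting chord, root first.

Eb, G, Bb, Db, Cb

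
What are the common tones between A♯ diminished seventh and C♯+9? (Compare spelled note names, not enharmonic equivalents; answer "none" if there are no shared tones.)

C#

A♯ diminished seventh: A# C# E G
C♯+9: C# E# G## B D#
Common to both → C#.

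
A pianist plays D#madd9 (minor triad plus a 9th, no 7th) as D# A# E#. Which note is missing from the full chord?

F#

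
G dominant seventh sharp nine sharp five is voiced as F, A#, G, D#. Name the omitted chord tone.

The full G dominant seventh sharp nine sharp five chord is G, B, D#, F, A#.
Comparing with the voicing, the major 3rd (3rd) — B — is absent.

B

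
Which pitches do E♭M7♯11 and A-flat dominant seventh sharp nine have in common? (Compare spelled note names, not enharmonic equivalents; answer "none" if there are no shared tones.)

Eb

E♭M7♯11 = Eb, G, Bb, D, A.
A-flat dominant seventh sharp nine = Ab, C, Eb, Gb, B.
Shared: Eb.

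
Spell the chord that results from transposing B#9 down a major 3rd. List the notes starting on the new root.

A major 3rd down from B# is G#, so the new chord is G# dominant ninth.
root → G#
3rd (major 3rd) → B#
5th (perfect 5th) → D#
7th (minor 7th) → F#
9th (major 9th) → A#

G#, B#, D#, F#, A#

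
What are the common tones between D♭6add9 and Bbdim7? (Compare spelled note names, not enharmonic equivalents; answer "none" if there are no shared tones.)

D♭  B♭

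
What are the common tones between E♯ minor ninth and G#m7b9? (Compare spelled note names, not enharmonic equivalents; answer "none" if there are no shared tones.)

G#, D#

E♯ minor ninth: E# G# B# D# F##
G#m7b9: G# B D# F# A
Common to both → G#, D#.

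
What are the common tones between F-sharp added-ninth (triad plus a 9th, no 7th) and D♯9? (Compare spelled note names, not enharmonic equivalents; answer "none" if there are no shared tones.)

A# – C#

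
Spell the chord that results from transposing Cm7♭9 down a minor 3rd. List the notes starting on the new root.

A, C, E, G, B♭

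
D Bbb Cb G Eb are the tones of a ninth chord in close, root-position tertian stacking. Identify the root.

Arranged so that each adjacent pair is a third by letter name: Cb – Eb – G – Bbb – D.
The bottom of that stack, Cb, is the root (this is Cb dominant seventh sharp nine sharp five).

Cb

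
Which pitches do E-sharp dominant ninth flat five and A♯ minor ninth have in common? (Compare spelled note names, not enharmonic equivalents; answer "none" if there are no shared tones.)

E-sharp dominant ninth flat five: E-sharp G-double-sharp B D-sharp F-double-sharp
A♯ minor ninth: A-sharp C-sharp E-sharp G-sharp B-sharp
Common to both → E-sharp.

E-sharp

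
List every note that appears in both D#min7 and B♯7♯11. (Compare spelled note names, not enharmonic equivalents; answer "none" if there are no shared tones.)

D#min7: D# F# A# C#
B♯7♯11: B# D## F## A# E##
Common to both → A#.

A#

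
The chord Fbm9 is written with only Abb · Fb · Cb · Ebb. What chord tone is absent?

Gb

The full Fbm9 chord is Fb, Abb, Cb, Ebb, Gb.
Comparing with the voicing, the major 9th (9th) — Gb — is absent.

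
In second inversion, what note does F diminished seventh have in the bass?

C-flat

F diminished seventh = F–A-flat–C-flat–E-double-flat. Second inversion → fifth in the bass = C-flat.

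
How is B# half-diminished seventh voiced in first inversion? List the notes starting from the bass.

D-sharp  F-sharp  A-sharp  B-sharp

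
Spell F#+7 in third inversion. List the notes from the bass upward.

E – F# – A# – C##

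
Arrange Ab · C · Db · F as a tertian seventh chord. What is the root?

Db

Arranged so that each adjacent pair is a third by letter name: Db – F – Ab – C.
The bottom of that stack, Db, is the root (this is Db major seventh).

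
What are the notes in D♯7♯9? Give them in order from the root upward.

D# F## A# C# E##

D♯7♯9 is a dominant seventh sharp nine built on D#.
- root: D#
- major 3rd: F##
- perfect 5th: A#
- minor 7th: C#
- augmented 9th: E##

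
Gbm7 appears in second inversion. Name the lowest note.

D♭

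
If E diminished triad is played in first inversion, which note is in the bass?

G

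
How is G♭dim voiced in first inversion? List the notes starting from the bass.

Bbb – Dbb – Gb

In root position, G♭dim is Gb–Bbb–Dbb.
First inversion puts the third (Bbb) in the bass.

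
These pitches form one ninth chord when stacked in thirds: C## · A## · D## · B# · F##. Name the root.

Arranged so that each adjacent pair is a third by letter name: B# – D## – F## – A## – C##.
The bottom of that stack, B#, is the root (this is B# major ninth).

B#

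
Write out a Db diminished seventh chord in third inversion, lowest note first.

C-double-flat D-flat F-flat A-double-flat

In root position, Db diminished seventh is D-flat–F-flat–A-double-flat–C-double-flat.
Third inversion puts the seventh (C-double-flat) in the bass.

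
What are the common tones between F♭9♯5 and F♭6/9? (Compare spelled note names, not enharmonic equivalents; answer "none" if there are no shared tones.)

Fb, Ab, Gb

F♭9♯5 = Fb, Ab, C, Ebb, Gb.
F♭6/9 = Fb, Ab, Cb, Db, Gb.
Shared: Fb, Ab, Gb.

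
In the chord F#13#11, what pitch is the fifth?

C♯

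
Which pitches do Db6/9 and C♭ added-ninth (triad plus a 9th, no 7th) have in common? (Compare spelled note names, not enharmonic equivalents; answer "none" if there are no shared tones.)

Db6/9 = Db, F, Ab, Bb, Eb.
C♭ added-ninth = Cb, Eb, Gb, Db.
Shared: Db, Eb.

Db  Eb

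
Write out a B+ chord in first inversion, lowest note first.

D# – F## – B

In root position, B+ is B–D#–F##.
First inversion puts the third (D#) in the bass.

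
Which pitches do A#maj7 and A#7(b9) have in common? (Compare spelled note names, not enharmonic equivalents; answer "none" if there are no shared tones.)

A♯ – C𝄪 – E♯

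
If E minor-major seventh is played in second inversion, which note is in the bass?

B

E minor-major seventh = E–G–B–D-sharp. Second inversion → fifth in the bass = B.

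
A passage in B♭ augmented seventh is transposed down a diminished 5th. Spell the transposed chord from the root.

B♭ down a diminished 5th → E. New chord: E augmented seventh.
root → E
3rd (major 3rd) → G♯
5th (augmented 5th) → B♯
7th (minor 7th) → D

E – G♯ – B♯ – D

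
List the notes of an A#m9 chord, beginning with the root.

A#m9 is a minor ninth built on A#.
A# — root
C# — minor 3rd
E# — perfect 5th
G# — minor 7th
B# — major 9th

A# – C# – E# – G# – B#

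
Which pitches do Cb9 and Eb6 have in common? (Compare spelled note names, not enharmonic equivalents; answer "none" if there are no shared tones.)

Cb9: Cb Eb Gb Bbb Db
Eb6: Eb G Bb C
Common to both → Eb.

Eb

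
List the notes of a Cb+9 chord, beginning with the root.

Cb  Eb  G  Bbb  Db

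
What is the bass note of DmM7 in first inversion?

DmM7 = D–F–A–C#. First inversion → third in the bass = F.

F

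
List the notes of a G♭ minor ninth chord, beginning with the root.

Gb, Bbb, Db, Fb, Ab

G♭ minor ninth is a minor ninth built on Gb.
root → Gb
3rd (minor 3rd) → Bbb
5th (perfect 5th) → Db
7th (minor 7th) → Fb
9th (major 9th) → Ab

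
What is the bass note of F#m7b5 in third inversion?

E

F#m7b5 = F#–A–C–E. Third inversion → seventh in the bass = E.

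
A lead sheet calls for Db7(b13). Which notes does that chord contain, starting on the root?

Db – F – Ab – Cb – Bbb

Root Db, quality dominant seventh flat thirteen:
Root: Db
Major 3rd (3rd): F
Perfect 5th (5th): Ab
Minor 7th (7th): Cb
Minor 13th (13th): Bbb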